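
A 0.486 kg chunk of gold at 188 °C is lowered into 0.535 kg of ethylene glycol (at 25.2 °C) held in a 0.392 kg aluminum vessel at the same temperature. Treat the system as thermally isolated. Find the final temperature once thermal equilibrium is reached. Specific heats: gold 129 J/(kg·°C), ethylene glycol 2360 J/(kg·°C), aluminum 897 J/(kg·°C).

T_f ≈ 31.3 °C

Let T be the final temperature. ΣQ_i = 0:
0.486*129*(T − 188) + 0.535*2360*(T − 25.2) + 0.392*897*(T − 25.2) = 0
62.69(T − 188) + 1262.6(T − 25.2) + 351.62(T − 25.2) = 0
1676.9 T = 52465
T = 52465 / 1676.9 = 31.3 °C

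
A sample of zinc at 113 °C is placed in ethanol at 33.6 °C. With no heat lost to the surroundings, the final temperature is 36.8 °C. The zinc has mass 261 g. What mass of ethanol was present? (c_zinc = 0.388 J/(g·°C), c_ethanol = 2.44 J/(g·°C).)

m ≈ 988 g

Heat gained plus heat lost sum to zero:
261·0.388·(36.8 − 113) + m·2.44·(36.8 − 33.6) = 0
7.808 m = 7716.6
m = 7716.6/7.808 ≈ 988.3 g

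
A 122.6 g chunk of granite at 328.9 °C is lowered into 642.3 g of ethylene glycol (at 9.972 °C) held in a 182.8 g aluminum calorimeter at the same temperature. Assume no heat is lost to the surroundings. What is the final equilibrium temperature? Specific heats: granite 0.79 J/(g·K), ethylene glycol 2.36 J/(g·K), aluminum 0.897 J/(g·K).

Net heat exchanged in the isolated system is zero:
122.6×0.79×(T − 328.9) + 642.3×2.36×(T − 9.972) + 182.8×0.897×(T − 9.972) = 0
96.85(T − 328.9) + 1515.8(T − 9.972) + 163.97(T − 9.972) = 0
(96.85 + 1515.8 + 163.97) T = 96.85×328.9 + 1515.8×9.972 + 163.97×9.972
T = 48606 / 1776.7 = 27.4 °C

T_f ≈ 27.4 °C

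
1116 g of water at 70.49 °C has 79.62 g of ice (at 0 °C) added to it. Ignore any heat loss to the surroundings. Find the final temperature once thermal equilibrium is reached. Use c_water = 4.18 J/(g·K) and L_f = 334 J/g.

Taking heat into each body as positive, Σ m c ΔT = 0:
latent heat to melt: 79.62·334 = 26593
  meltwater 0→T: 79.62·4.18·T = 332.81 T
  water cools: 1116·4.18·(T − 70.49) = 4664.9(T − 70.49)
4997.7 T = 328827 − 26593 = 302234
T ≈ 60.47 °C. Since T > 0 °C, the all-ice-melts assumption holds.

T_f ≈ 60.5 °C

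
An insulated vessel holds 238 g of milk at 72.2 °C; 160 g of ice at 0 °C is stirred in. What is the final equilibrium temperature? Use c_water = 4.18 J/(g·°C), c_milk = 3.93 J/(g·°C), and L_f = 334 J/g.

Setting the total heat transfer to zero:
latent heat to melt: 160·334 = 53440; warm the meltwater: 668.8 T; milk: 935.34(T − 72.2)
1604.1 T = 67532 − 53440 = 14092
T ≈ 8.78 °C (positive, so assuming full melt was valid).

T_f ≈ 8.8 °C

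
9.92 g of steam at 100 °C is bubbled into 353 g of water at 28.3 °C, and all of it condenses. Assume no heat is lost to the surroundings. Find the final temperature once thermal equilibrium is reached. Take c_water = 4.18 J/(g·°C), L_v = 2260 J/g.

Energy conservation, ΣQ = 0:
latent heat released on condensation: 9.92×2260 = 22419; condensed water 100 °C→T: 41.47(T − 100); water warms: 353×4.18×(T − 28.3) = 1475.5(T − 28.3)
1517 T = 22419 + 4146.6 + 41758 = 68324
T ≈ 45.04 °C (< 100 °C, so full condensation is consistent).

T_f ≈ 45.0 °C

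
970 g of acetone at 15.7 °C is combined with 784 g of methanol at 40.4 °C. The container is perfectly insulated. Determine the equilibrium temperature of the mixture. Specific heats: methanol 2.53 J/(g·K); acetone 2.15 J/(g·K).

Let T be the final temperature. ΣQ_i = 0:
784×2.53×(T − 40.4) + 970×2.15×(T − 15.7) = 0
(1983.5 + 2085.5) T = 1983.5×40.4 + 2085.5×15.7
T = 112877 / 4069 = 27.7 °C

T_f ≈ 27.7 °C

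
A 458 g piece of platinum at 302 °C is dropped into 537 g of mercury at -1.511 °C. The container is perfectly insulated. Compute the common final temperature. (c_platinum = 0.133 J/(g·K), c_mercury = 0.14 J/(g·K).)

Net heat exchanged in the isolated system is zero:
458×0.133×(T − 302) + 537×0.14×(T − (-1.511)) = 0
60.91(T − 302) + 75.18(T − (-1.511)) = 0
136.09 T = 18282
T = 18282/136.09 ≈ 134.34 °C

T_f ≈ 134.3 °C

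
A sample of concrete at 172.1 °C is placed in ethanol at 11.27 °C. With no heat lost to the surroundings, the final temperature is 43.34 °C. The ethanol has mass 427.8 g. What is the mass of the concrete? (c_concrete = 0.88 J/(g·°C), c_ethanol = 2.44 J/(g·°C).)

m ≈ 295 g

Heat lost by the concrete = heat gained by the ethanol:
m×0.88×(172.1 − 43.34) = 427.8×2.44×(43.34 − 11.27)
113.31 m = 33476  ⇒  m ≈ 295.4 g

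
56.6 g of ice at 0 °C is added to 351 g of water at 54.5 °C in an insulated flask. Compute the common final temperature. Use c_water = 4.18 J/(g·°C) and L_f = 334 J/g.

T_f ≈ 35.8 °C

Sum of m c ΔT and latent-heat terms is zero:
fusion: m_ice L_f = 56.6×334 = 18904; meltwater 0→T: 56.6×4.18×T = 236.59 T; water cools: 351×4.18×(T − 54.5) = 1467.2(T − 54.5)
1703.8 T = 79961 − 18904 = 61057
T ≈ 35.84 °C (positive, so assuming full melt was valid).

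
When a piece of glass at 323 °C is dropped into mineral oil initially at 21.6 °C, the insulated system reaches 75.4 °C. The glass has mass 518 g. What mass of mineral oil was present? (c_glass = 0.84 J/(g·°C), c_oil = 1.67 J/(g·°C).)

|Q_glass| = |Q_oil|:
518×0.84×(323 − 75.4) = m×1.67×(75.4 − 21.6)
89.85 m = 107736  ⇒  m ≈ 1199 g

m ≈ 1200 g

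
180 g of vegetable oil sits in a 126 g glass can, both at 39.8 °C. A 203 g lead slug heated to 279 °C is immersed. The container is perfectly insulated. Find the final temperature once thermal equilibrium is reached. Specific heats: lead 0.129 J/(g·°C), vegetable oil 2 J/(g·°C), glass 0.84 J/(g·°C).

T_f = Σ m_i c_i T_i / Σ m_i c_i:
T_f = (26.19·279 + 360·39.8 + 105.84·39.8) / (26.19 + 360 + 105.84)
    = 25847 / 492.03 ≈ 52.53 °C

T_f ≈ 52.5 °C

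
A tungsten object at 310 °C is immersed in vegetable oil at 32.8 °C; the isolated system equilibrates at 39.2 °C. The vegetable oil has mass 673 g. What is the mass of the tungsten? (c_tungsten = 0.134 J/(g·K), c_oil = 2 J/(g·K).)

m ≈ 237 g

Heat lost by the tungsten = heat gained by the oil:
m·0.134·(310 − 39.2) = 673·2·(39.2 − 32.8)
36.29 m = 8614.4  ⇒  m ≈ 237.4 g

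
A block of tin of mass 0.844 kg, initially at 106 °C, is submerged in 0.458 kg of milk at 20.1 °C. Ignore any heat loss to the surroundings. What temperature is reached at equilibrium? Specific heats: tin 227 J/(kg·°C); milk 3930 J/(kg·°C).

T_f ≈ 28.4 °C

Set heat shed by the hot body equal to heat absorbed by the cold body:
0.844*227*(106 − T) = 0.458*3930*(T − 20.1)
191.59(106 − T) = 1799.9(T − 20.1)
1991.5 T = 56487  ⇒  T ≈ 28.36 °C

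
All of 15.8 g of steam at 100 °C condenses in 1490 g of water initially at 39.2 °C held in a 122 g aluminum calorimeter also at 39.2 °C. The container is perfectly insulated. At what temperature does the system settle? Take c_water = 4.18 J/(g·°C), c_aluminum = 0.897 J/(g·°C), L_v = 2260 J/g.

Net heat exchanged in the isolated system is zero:
steam→water at 100 °C releases m L_v = 15.8×2260 = 35708; condensed water 100 °C→T: 66.04(T − 100); water warms: 1490×4.18×(T − 39.2) = 6228.2(T − 39.2); cup: 109.43(T − 39.2)
6403.7 T = 35708 + 6604.4 + 248435 = 290748
T ≈ 45.40 °C — below 100 °C, confirming all the steam condensed.

T_f ≈ 45.4 °C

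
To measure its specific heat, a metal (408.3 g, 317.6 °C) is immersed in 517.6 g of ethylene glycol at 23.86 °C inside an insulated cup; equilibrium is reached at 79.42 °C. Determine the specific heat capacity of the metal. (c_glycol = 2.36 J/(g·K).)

Heat lost by the metal = heat gained by the glycol:
408.3·c·(317.6 − 79.42) = 517.6·2.36·(79.42 − 23.86)
97249 c = 67869  ⇒  c ≈ 0.6979 J/(g·K)

c ≈ 0.698 J/(g·K)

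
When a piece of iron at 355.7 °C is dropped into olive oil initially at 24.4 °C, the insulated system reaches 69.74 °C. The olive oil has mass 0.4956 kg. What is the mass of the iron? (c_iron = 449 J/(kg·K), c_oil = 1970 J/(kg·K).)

m ≈ 0.345 kg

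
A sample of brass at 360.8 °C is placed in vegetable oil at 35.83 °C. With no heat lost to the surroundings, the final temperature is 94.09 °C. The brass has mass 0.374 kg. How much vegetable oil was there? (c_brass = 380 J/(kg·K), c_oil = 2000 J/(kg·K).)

m ≈ 0.325 kg

Setting the total heat transfer to zero:
0.374·380·(94.09 − 360.8) + m·2000·(94.09 − 35.83) = 0
116520 m = 37905
m = 37905/116520 ≈ 0.3253 kg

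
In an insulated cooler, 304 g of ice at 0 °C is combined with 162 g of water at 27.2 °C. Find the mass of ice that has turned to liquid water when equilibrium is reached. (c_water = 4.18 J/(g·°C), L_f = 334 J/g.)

m_melted ≈ 55.1 g

Water can give up m c ΔT = 162×4.18×27.2 = 18419 J before reaching 0 °C.
To melt every bit of ice: 304×334 = 101536 J.
Since 18419 < 101536 J, not all the ice melts; equilibrium is at 0 °C.
m_melt = 18419 / L_f = 55.15 g.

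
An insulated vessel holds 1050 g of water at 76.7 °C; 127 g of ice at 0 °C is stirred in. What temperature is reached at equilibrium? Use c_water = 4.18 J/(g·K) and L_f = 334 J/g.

T_f ≈ 59.8 °C

Energy balance with sensible and latent terms:
fusion: m_ice L_f = 127×334 = 42418; meltwater 0→T: 127×4.18×T = 530.86 T; water cools: 1050×4.18×(T − 76.7) = 4389(T − 76.7)
4919.9 T = 336636 − 42418 = 294218
T ≈ 59.80 °C (positive, so assuming full melt was valid).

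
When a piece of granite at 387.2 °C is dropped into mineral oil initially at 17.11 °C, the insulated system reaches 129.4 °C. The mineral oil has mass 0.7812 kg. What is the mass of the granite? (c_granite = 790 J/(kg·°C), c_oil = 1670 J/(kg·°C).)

m ≈ 0.719 kg

Heat lost by the granite = heat gained by the oil:
m×790×(387.2 − 129.4) = 0.7812×1670×(129.4 − 17.11)
203662 m = 146494  ⇒  m ≈ 0.7193 kg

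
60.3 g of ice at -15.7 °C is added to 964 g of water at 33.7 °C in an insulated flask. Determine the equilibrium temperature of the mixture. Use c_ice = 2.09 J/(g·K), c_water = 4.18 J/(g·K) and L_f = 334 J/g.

Energy conservation, ΣQ = 0:
warm ice to 0 °C: 60.3×2.09×(0 − (-15.7)) = 1978.6; fusion: m_ice L_f = 60.3×334 = 20140; warm the meltwater: 252.05 T; water: 4029.5(T − 33.7)
4281.6 T = 135795 − 22119 = 113676
T ≈ 26.55 °C. Since T > 0 °C, the all-ice-melts assumption holds.

T_f ≈ 26.6 °C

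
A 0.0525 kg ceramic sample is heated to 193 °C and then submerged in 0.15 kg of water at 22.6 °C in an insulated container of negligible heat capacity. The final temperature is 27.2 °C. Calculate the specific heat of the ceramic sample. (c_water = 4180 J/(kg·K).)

c ≈ 331 J/(kg·K)

Heat lost by the ceramic sample = heat gained by the water:
0.0525·c·(193 − 27.2) = 0.15·4180·(27.2 − 22.6)
8.704 c = 2884.2  ⇒  c ≈ 331.3 J/(kg·K)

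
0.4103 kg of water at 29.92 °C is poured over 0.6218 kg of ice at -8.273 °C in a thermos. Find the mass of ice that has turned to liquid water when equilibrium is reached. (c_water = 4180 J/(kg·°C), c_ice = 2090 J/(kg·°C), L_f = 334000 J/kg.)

Cooling the water to 0 °C releases 0.4103·4180·29.92 = 51314 J.
Warming the ice to 0 °C takes 0.6218·2090·8.273 = 10751 J, leaving 40563 J for melting.
Melting all 0.6218 kg of ice would need 0.6218·334000 = 207681 J.
That's not enough to melt it all — equilibrium is at 0 °C with ice remaining.
Mass melted = 40563/334000 ≈ 0.1214 kg.

m_melted ≈ 0.121 kg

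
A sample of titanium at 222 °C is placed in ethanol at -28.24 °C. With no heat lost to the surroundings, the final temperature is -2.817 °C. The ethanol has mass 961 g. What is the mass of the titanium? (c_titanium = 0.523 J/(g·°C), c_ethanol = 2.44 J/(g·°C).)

Energy conservation, ΣQ = 0:
m×0.523×(-2.817 − 222) + 961×2.44×(-2.817 − (-28.24)) = 0
-117.58 m = -59613
m = -59613/-117.58 ≈ 507 g

m ≈ 507 g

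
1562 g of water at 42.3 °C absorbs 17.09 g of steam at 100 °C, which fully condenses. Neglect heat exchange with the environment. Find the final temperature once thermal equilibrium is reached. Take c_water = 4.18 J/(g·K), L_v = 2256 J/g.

Setting the total heat transfer to zero:
latent heat released on condensation: 17.09×2256 = 38555
  condensed water 100 °C→T: 71.44(T − 100)
  original water: 6529.2(T − 42.3)
6600.6 T = 38555 + 7143.6 + 276183 = 321882
T ≈ 48.77 °C — below 100 °C, confirming all the steam condensed.

T_f ≈ 48.8 °C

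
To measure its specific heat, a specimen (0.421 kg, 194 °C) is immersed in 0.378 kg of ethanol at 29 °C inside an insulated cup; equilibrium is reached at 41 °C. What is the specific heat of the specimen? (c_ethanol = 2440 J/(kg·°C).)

c ≈ 172 J/(kg·°C)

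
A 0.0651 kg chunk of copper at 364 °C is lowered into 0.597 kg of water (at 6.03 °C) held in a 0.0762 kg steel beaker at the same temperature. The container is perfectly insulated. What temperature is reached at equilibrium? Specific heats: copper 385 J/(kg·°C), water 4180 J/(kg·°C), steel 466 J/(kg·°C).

Heat gained plus heat lost sum to zero:
0.0651*385*(T − 364) + 0.597*4180*(T − 6.03) + 0.0762*466*(T − 6.03) = 0
(25.06 + 2495.5 + 35.51) T = 25.06*364 + 2495.5*6.03 + 35.51*6.03
T = 24385 / 2556 = 9.54 °C

T_f ≈ 9.5 °C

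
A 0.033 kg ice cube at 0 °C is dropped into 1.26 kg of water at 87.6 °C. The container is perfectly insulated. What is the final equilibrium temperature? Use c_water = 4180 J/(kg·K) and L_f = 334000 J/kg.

Energy balance with sensible and latent terms:
melt ice: 0.033×334000 = 11022; meltwater 0→T: 0.033×4180×T = 137.94 T; water cools: 1.26×4180×(T − 87.6) = 5266.8(T − 87.6)
5404.7 T = 461372 − 11022 = 450350
T ≈ 83.32 °C. Since T > 0 °C, the all-ice-melts assumption holds.

T_f ≈ 83.3 °C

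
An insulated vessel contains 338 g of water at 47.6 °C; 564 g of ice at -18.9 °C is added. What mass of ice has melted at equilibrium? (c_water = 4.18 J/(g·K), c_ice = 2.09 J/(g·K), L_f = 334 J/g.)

Heat available from the water dropping to 0 °C: 338×4.18×47.6 = 67251 J.
Of that, 564×2.09×18.9 = 22279 J goes to bring the ice to 0 °C, leaving 44973 J.
Melting all 564 g of ice would need 564×334 = 188376 J.
That's not enough to melt it all — equilibrium is at 0 °C with ice remaining.
m_melt = 44973 / L_f = 134.6 g.

m_melted ≈ 135 g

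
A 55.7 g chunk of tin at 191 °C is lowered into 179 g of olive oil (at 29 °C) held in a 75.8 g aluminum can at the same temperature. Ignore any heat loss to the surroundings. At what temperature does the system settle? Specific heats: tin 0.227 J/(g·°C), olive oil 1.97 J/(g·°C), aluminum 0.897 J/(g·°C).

T_f ≈ 33.7 °C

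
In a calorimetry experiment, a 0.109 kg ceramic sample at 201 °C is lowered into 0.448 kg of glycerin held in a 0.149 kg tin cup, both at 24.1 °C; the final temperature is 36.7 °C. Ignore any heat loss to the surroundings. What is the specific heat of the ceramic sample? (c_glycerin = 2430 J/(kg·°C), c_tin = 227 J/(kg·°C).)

Taking heat into each body as positive, Σ m c ΔT = 0:
0.109·c·(36.7 − 201) + 0.448·2430·(36.7 − 24.1) + 0.149·227·(36.7 − 24.1) = 0
-17.91 c = -14143
c = -14143/-17.91 ≈ 789.7 J/(kg·°C)

c ≈ 790 J/(kg·°C)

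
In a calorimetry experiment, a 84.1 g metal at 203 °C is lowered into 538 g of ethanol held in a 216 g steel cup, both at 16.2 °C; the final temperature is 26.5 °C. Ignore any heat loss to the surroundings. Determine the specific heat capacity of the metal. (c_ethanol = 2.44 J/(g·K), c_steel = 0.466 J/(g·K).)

Energy conservation, ΣQ = 0:
84.1×c×(26.5 − 203) + 538×2.44×(26.5 − 16.2) + 216×0.466×(26.5 − 16.2) = 0
-14844 c = -14558
c = -14558/-14844 ≈ 0.9807 J/(g·K)

c ≈ 0.981 J/(g·K)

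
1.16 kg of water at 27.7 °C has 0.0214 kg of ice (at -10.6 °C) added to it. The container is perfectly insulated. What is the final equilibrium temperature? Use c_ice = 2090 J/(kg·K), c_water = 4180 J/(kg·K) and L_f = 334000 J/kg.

Sum of m c ΔT and latent-heat terms is zero:
warm ice to 0 °C: 0.0214×2090×(0 − (-10.6)) = 474.1; latent heat to melt: 0.0214×334000 = 7147.6; meltwater 0→T: 0.0214×4180×T = 89.45 T; water cools: 1.16×4180×(T − 27.7) = 4848.8(T − 27.7)
4938.3 T = 134312 − 7621.7 = 126690
T ≈ 25.65 °C. Since T > 0 °C, the all-ice-melts assumption holds.

T_f ≈ 25.7 °C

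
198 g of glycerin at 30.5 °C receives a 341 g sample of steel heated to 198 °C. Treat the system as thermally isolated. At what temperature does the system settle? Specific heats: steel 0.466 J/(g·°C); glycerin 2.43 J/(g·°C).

Heat gained plus heat lost sum to zero:
341×0.466×(T − 198) + 198×2.43×(T − 30.5) = 0
(158.91 + 481.14) T = 158.91×198 + 481.14×30.5
T ≈ 72.09 °C

T_f ≈ 72.1 °C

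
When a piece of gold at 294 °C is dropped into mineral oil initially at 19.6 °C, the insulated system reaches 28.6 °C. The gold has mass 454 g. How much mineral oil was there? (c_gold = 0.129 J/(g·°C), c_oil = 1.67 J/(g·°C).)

m ≈ 1030 g

Heat lost by the gold = heat gained by the oil:
454×0.129×(294 − 28.6) = m×1.67×(28.6 − 19.6)
15.03 m = 15543  ⇒  m ≈ 1034 g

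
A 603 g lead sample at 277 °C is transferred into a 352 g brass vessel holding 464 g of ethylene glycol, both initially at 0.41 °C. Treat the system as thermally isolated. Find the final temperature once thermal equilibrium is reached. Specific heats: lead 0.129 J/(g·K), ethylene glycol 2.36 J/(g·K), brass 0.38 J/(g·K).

Energy conservation, ΣQ = 0:
603·0.129·(T − 277) + 464·2.36·(T − 0.41) + 352·0.38·(T − 0.41) = 0
77.79(T − 277) + 1095(T − 0.41) + 133.76(T − 0.41) = 0
1306.6 T = 22051
T ≈ 16.88 °C

T_f ≈ 16.9 °C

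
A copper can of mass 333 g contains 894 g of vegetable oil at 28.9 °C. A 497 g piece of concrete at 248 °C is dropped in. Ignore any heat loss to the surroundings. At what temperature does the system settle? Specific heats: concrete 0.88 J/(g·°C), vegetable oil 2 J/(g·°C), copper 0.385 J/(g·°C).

T_f ≈ 69.6 °C

Taking heat into each body as positive, Σ m c ΔT = 0:
497*0.88*(T − 248) + 894*2*(T − 28.9) + 333*0.385*(T − 28.9) = 0
2353.6 T = 163844
T = 163844/2353.6 ≈ 69.62 °C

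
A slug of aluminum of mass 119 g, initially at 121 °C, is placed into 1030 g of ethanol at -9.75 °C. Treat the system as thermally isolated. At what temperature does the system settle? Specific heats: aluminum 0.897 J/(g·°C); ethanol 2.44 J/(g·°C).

T_f ≈ -4.4 °C

With ΣQ=0 the equilibrium temperature is the m·c-weighted mean:
T_f = (106.74*121 + 2513.2*(-9.75)) / (106.74 + 2513.2)
    = -11588 / 2619.9 ≈ -4.42 °C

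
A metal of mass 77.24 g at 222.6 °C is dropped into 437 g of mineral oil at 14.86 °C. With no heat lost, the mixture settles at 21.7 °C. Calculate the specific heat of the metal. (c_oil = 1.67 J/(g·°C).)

c ≈ 0.322 J/(g·°C)

Let T be the final temperature. ΣQ_i = 0:
77.24·c·(21.7 − 222.6) + 437·1.67·(21.7 − 14.86) = 0
-15518 c = -4991.8
c = -4991.8/-15518 ≈ 0.3217 J/(g·°C)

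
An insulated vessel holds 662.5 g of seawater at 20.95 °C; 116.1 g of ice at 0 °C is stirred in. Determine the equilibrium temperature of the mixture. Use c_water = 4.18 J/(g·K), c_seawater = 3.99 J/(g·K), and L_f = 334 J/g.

Sum of m c ΔT and latent-heat terms is zero:
fusion: m_ice L_f = 116.1×334 = 38777; warm the meltwater: 485.3 T; seawater cools: 662.5×3.99×(T − 20.95) = 2643.4(T − 20.95)
3128.7 T = 55379 − 38777 = 16601
T ≈ 5.31 °C. Since T > 0 °C, the all-ice-melts assumption holds.

T_f ≈ 5.3 °C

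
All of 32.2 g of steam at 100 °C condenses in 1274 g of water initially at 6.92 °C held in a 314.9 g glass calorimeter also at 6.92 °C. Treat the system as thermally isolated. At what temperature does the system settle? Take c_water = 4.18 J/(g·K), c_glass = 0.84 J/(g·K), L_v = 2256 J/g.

Setting the total heat transfer to zero:
latent heat released on condensation: 32.2·2256 = 72643; condensate cools 100→T: 32.2·4.18·(T − 100) = 134.6(T − 100); original water: 5325.3(T − 6.92); cup: 264.52(T − 6.92)
5724.4 T = 72643 + 13460 + 38682 = 124784
T ≈ 21.80 °C, under the boiling point, so the assumption holds.

T_f ≈ 21.8 °C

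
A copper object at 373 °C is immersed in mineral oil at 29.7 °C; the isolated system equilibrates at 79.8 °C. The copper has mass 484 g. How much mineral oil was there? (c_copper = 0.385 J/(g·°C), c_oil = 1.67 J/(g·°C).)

Let T be the final temperature. ΣQ_i = 0:
484×0.385×(79.8 − 373) + m×1.67×(79.8 − 29.7) = 0
83.67 m = 54635
m = 54635/83.67 ≈ 653 g

m ≈ 653 g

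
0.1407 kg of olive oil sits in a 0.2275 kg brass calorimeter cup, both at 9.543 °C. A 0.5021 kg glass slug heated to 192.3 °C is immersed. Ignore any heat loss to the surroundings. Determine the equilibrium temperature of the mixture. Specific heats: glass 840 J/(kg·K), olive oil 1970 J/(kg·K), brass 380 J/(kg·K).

Energy conservation, ΣQ = 0:
0.5021×840×(T − 192.3) + 0.1407×1970×(T − 9.543) + 0.2275×380×(T − 9.543) = 0
421.76(T − 192.3) + 277.18(T − 9.543) + 86.45(T − 9.543) = 0
(421.76 + 277.18 + 86.45) T = 421.76×192.3 + 277.18×9.543 + 86.45×9.543
T ≈ 107.69 °C

T_f ≈ 107.7 °C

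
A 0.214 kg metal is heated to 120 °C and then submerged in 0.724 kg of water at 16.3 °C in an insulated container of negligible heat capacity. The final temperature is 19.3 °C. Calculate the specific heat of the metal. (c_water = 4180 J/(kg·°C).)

Heat lost by the metal = heat gained by the water:
0.214×c×(120 − 19.3) = 0.724×4180×(19.3 − 16.3)
21.55 c = 9079  ⇒  c ≈ 421.3 J/(kg·°C)

c ≈ 421 J/(kg·°C)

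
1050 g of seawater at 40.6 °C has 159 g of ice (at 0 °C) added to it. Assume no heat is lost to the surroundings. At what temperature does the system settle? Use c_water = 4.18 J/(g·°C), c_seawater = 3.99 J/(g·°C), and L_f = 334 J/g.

Net heat exchanged in the isolated system is zero:
latent heat to melt: 159×334 = 53106
  meltwater 0→T: 159×4.18×T = 664.62 T
  seawater cools: 1050×3.99×(T − 40.6) = 4189.5(T − 40.6)
4854.1 T = 170094 − 53106 = 116988
T ≈ 24.10 °C. Since T > 0 °C, the all-ice-melts assumption holds.

T_f ≈ 24.1 °C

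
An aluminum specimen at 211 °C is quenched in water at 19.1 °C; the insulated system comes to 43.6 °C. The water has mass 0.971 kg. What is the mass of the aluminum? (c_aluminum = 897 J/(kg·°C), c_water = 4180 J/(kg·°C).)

Let T be the final temperature. ΣQ_i = 0:
m·897·(43.6 − 211) + 0.971·4180·(43.6 − 19.1) = 0
-150158 m = -99440
m = -99440/-150158 ≈ 0.6622 kg

m ≈ 0.662 kg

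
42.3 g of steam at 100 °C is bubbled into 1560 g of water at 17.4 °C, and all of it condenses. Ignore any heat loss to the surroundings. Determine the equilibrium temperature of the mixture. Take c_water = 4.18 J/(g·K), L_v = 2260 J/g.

T_f ≈ 33.9 °C

Setting the total heat transfer to zero:
condense steam: −42.3×2260 = −95598; condensate cools 100→T: 42.3×4.18×(T − 100) = 176.81(T − 100); water warms: 1560×4.18×(T − 17.4) = 6520.8(T − 17.4)
6697.6 T = 95598 + 17681 + 113462 = 226741
T ≈ 33.85 °C, under the boiling point, so the assumption holds.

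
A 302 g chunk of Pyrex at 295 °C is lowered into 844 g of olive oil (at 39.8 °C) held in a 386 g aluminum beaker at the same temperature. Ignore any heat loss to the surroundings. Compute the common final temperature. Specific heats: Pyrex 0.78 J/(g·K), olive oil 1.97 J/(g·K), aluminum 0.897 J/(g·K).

T_f ≈ 66.6 °C

Setting the total heat transfer to zero:
302*0.78*(T − 295) + 844*1.97*(T − 39.8) + 386*0.897*(T − 39.8) = 0
2244.5 T = 149445
T = 149445 / 2244.5 = 66.6 °C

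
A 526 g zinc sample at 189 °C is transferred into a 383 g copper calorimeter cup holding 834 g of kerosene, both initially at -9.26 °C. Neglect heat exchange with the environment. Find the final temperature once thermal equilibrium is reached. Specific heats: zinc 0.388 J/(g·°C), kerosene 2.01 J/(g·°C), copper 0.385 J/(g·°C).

T_f is the heat-capacity-weighted average of the initial temperatures:
T_f = (204.09*189 + 1676.3*(-9.26) + 147.46*(-9.26)) / (204.09 + 1676.3 + 147.46)
    = 21684 / 2027.9 ≈ 10.69 °C

T_f ≈ 10.7 °C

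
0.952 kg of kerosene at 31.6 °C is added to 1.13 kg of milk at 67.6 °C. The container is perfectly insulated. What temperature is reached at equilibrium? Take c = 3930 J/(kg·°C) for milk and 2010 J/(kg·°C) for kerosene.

T_f ≈ 56.8 °C

Energy conservation, ΣQ = 0:
1.13·3930·(T − 67.6) + 0.952·2010·(T − 31.6) = 0
4440.9(T − 67.6) + 1913.5(T − 31.6) = 0
(4440.9 + 1913.5) T = 4440.9·67.6 + 1913.5·31.6
T = 360672/6354.4 ≈ 56.76 °C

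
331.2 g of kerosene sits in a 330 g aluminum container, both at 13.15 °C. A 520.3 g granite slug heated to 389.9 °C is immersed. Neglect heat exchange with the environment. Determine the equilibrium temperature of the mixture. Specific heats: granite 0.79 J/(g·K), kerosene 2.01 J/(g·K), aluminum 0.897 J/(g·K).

T_f ≈ 126.0 °C

With ΣQ=0 the equilibrium temperature is the m·c-weighted mean:
T_f = (411.04·389.9 + 665.71·13.15 + 296.01·13.15) / (411.04 + 665.71 + 296.01)
    = 172910 / 1372.8 ≈ 125.96 °C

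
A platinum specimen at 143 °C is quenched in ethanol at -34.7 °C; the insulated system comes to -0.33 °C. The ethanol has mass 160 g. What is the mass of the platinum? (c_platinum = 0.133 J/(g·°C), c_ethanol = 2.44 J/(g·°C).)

m ≈ 704 g

Heat lost by the platinum = heat gained by the ethanol:
m·0.133·(143 − -0.33) = 160·2.44·(-0.33 − (-34.7))
19.06 m = 13418  ⇒  m ≈ 703.9 g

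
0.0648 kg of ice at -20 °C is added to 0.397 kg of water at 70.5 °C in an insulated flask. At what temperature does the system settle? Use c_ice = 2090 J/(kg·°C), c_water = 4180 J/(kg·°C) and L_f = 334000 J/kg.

Setting the total heat transfer to zero:
ice -20→0 °C: 0.0648×2090×20 = 2708.6; fusion: m_ice L_f = 0.0648×334000 = 21643; warm the meltwater: 270.86 T; water cools: 0.397×4180×(T − 70.5) = 1659.5(T − 70.5)
1930.3 T = 116992 − 24352 = 92640
T ≈ 47.99 °C — above 0 °C, consistent with complete melting.

T_f ≈ 48.0 °C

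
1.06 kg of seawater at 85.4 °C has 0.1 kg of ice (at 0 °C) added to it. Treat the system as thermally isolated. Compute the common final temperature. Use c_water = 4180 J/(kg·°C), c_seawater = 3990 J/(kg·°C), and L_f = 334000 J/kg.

T_f ≈ 70.5 °C

Heat gained plus heat lost sum to zero:
melt ice: 0.1·334000 = 33400
  warm the meltwater: 418 T
  seawater: 4229.4(T − 85.4)
4647.4 T = 361191 − 33400 = 327791
T ≈ 70.53 °C — above 0 °C, consistent with complete melting.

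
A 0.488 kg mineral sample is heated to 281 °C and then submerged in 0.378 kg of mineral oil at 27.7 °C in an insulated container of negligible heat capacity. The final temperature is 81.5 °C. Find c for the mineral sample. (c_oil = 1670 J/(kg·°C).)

c ≈ 349 J/(kg·°C)

m_s c (T_s − T_f) = m_oil c_oil (T_f − T_0):
0.488×c×(281 − 81.5) = 0.378×1670×(81.5 − 27.7)
97.36 c = 33962  ⇒  c ≈ 348.8 J/(kg·°C)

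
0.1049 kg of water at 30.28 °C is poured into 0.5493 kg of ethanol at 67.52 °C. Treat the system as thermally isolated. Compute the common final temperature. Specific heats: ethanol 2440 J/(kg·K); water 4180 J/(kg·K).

T_f ≈ 58.3 °C

Taking heat into each body as positive, Σ m c ΔT = 0:
0.5493×2440×(T − 67.52) + 0.1049×4180×(T − 30.28) = 0
1340.3(T − 67.52) + 438.48(T − 30.28) = 0
(1340.3 + 438.48) T = 1340.3×67.52 + 438.48×30.28
T = 103774/1778.8 ≈ 58.34 °C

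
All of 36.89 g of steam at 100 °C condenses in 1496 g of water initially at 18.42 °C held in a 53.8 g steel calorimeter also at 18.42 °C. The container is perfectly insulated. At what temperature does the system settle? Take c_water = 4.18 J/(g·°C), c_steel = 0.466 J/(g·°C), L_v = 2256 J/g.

Energy conservation, ΣQ = 0:
condense steam: −36.89·2256 = −83224; condensate cools 100→T: 36.89·4.18·(T − 100) = 154.2(T − 100); water warms: 1496·4.18·(T − 18.42) = 6253.3(T − 18.42); steel cup: 53.8·0.466·(T − 18.42) = 25.07(T − 18.42)
6432.6 T = 83224 + 15420 + 115647 = 214291
T ≈ 33.31 °C — below 100 °C, confirming all the steam condensed.

T_f ≈ 33.3 °C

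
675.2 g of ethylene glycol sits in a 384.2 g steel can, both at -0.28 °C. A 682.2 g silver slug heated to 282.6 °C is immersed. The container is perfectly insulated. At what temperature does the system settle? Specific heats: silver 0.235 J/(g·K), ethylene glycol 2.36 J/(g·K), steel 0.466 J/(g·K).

T_f is the heat-capacity-weighted average of the initial temperatures:
T_f = (160.32×282.6 + 1593.5×(-0.28) + 179.04×(-0.28)) / (160.32 + 1593.5 + 179.04)
    = 44809 / 1932.8 ≈ 23.18 °C

T_f ≈ 23.2 °C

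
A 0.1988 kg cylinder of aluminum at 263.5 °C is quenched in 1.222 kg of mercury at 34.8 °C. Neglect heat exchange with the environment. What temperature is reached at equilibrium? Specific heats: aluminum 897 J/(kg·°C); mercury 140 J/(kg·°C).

T_f ≈ 151.5 °C

Energy conservation, ΣQ = 0:
0.1988*897*(T − 263.5) + 1.222*140*(T − 34.8) = 0
349.4 T = 52942
T = 52942 / 349.4 = 152 °C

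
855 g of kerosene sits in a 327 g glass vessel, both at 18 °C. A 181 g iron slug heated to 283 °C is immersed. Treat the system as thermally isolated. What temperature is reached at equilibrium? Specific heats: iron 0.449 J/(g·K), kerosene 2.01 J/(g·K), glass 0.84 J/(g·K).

Taking heat into each body as positive, Σ m c ΔT = 0:
181·0.449·(T − 283) + 855·2.01·(T − 18) + 327·0.84·(T − 18) = 0
81.27(T − 283) + 1718.5(T − 18) + 274.68(T − 18) = 0
2074.5 T = 58877
T ≈ 28.38 °C

T_f ≈ 28.4 °C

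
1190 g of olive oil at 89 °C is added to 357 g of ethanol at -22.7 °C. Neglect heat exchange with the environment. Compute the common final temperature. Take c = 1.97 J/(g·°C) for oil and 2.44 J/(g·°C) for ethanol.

Net heat exchanged in the isolated system is zero:
1190·1.97·(T − 89) + 357·2.44·(T − (-22.7)) = 0
2344.3(T − 89) + 871.08(T − (-22.7)) = 0
(2344.3 + 871.08) T = 2344.3·89 + 871.08·(-22.7)
T = 188869/3215.4 ≈ 58.74 °C

T_f ≈ 58.7 °C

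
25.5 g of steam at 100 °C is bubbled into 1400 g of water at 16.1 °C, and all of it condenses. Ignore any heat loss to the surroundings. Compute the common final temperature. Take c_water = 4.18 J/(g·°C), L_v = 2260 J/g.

T_f ≈ 27.3 °C

Energy balance with sensible and latent terms:
steam→water at 100 °C releases m L_v = 25.5×2260 = 57630
  condensed water 100 °C→T: 106.59(T − 100)
  water warms: 1400×4.18×(T − 16.1) = 5852(T − 16.1)
5958.6 T = 57630 + 10659 + 94217 = 162506
T ≈ 27.27 °C — below 100 °C, confirming all the steam condensed.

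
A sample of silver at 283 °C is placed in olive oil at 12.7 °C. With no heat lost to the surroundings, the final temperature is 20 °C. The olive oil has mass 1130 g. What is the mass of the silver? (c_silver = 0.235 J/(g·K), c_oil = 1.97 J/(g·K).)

m ≈ 263 g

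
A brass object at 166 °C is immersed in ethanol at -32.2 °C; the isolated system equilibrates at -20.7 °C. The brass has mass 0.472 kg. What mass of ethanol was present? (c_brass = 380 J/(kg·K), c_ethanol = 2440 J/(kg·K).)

m ≈ 1.19 kg

Conservation of energy gives ΣQ = 0:
0.472·380·(-20.7 − 166) + m·2440·(-20.7 − (-32.2)) = 0
28060 m = 33487
m = 33487/28060 ≈ 1.193 kg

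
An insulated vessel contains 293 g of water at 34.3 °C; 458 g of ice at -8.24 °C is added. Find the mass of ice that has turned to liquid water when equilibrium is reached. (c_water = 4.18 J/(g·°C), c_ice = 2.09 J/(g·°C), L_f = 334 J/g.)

m_melted ≈ 102 g

Heat available from the water dropping to 0 °C: 293×4.18×34.3 = 42009 J.
Of that, 458×2.09×8.24 = 7887.5 J goes to bring the ice to 0 °C, leaving 34121 J.
To melt every bit of ice: 458×334 = 152972 J.
34121 J < 152972 J, so only part of the ice melts and the system sits at 0 °C.
m_melt = 34121 / L_f = 102.2 g.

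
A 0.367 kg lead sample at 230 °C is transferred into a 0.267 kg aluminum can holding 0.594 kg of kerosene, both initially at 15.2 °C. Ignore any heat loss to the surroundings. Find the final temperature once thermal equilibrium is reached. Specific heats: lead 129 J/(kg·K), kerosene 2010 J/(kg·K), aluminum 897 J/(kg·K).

T_f ≈ 22.1 °C

T_f is the heat-capacity-weighted average of the initial temperatures:
T_f = (47.34·230 + 1193.9·15.2 + 239.5·15.2) / (47.34 + 1193.9 + 239.5)
    = 32677 / 1480.8 ≈ 22.07 °C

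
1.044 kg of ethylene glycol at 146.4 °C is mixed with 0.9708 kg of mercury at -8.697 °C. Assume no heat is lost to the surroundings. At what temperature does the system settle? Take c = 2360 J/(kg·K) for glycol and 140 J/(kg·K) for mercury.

Setting the total heat transfer to zero:
1.044*2360*(T − 146.4) + 0.9708*140*(T − (-8.697)) = 0
2463.8(T − 146.4) + 135.91(T − (-8.697)) = 0
2599.8 T = 359524
T = 359524/2599.8 ≈ 138.29 °C

T_f ≈ 138.3 °C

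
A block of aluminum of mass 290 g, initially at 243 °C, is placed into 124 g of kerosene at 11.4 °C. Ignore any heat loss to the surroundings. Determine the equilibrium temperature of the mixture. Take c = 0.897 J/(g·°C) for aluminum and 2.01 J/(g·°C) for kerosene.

T_f ≈ 129.7 °C

Taking heat into each body as positive, Σ m c ΔT = 0:
290·0.897·(T − 243) + 124·2.01·(T − 11.4) = 0
(260.13 + 249.24) T = 260.13·243 + 249.24·11.4
T ≈ 129.68 °C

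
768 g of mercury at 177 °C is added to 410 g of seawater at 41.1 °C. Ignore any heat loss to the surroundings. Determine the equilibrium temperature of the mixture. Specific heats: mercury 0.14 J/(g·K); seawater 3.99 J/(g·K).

Net heat exchanged in the isolated system is zero:
768·0.14·(T − 177) + 410·3.99·(T − 41.1) = 0
(107.52 + 1635.9) T = 107.52·177 + 1635.9·41.1
T = 86267/1743.4 ≈ 49.48 °C

T_f ≈ 49.5 °C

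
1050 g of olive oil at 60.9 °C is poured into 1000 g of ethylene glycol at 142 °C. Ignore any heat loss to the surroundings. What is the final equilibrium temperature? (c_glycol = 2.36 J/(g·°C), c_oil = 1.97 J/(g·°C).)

Set heat shed by the hot body equal to heat absorbed by the cold body:
1000·2.36·(142 − T) = 1050·1.97·(T − 60.9)
2360(142 − T) = 2068.5(T − 60.9)
4428.5 T = 461092  ⇒  T ≈ 104.12 °C

T_f ≈ 104.1 °C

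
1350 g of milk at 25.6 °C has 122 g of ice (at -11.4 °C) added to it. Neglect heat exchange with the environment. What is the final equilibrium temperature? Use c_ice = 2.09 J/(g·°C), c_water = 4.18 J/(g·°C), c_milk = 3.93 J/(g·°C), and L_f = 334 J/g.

T_f ≈ 15.8 °C

Taking heat into each body as positive, Σ m c ΔT = 0:
ice -11.4→0 °C: 122×2.09×11.4 = 2906.8
  melt ice: 122×334 = 40748
  warm the meltwater: 509.96 T
  milk: 5305.5(T − 25.6)
5815.5 T = 135821 − 43655 = 92166
T ≈ 15.85 °C (positive, so assuming full melt was valid).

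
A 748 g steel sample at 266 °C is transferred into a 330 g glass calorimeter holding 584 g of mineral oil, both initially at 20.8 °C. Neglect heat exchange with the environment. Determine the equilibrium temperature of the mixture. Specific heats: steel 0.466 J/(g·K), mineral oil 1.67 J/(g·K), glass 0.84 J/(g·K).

Taking heat into each body as positive, Σ m c ΔT = 0:
748*0.466*(T − 266) + 584*1.67*(T − 20.8) + 330*0.84*(T − 20.8) = 0
348.57(T − 266) + 975.28(T − 20.8) + 277.2(T − 20.8) = 0
(348.57 + 975.28 + 277.2) T = 348.57*266 + 975.28*20.8 + 277.2*20.8
T = 118771 / 1601 = 74.2 °C

T_f ≈ 74.2 °C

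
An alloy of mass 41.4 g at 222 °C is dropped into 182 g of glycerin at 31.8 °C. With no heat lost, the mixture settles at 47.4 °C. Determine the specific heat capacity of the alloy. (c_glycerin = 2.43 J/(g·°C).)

Setting the total heat transfer to zero:
41.4·c·(47.4 − 222) + 182·2.43·(47.4 − 31.8) = 0
-7228.4 c = -6899.3
c = -6899.3/-7228.4 ≈ 0.9545 J/(g·°C)

c ≈ 0.954 J/(g·°C)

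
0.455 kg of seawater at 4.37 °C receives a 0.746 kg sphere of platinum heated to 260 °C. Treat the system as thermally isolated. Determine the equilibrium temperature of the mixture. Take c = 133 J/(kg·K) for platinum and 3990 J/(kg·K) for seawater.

T_f ≈ 17.6 °C

With ΣQ=0 the equilibrium temperature is the m·c-weighted mean:
T_f = (99.22×260 + 1815.5×4.37) / (99.22 + 1815.5)
    = 33730 / 1914.7 ≈ 17.62 °C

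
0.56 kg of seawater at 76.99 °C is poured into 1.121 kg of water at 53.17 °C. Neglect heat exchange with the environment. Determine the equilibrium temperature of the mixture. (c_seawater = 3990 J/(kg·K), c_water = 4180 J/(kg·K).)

T_f ≈ 60.9 °C

Heat gained plus heat lost sum to zero:
0.56·3990·(T − 76.99) + 1.121·4180·(T − 53.17) = 0
6920.2 T = 421169
T = 421169 / 6920.2 = 60.9 °C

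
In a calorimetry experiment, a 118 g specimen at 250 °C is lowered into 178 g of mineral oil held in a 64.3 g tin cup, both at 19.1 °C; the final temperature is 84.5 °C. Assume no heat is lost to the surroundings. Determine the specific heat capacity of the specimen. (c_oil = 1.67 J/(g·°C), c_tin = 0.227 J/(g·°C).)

Net heat exchanged in the isolated system is zero:
118·c·(84.5 − 250) + 178·1.67·(84.5 − 19.1) + 64.3·0.227·(84.5 − 19.1) = 0
-19529 c = -20395
c = -20395/-19529 ≈ 1.044 J/(g·°C)

c ≈ 1.04 J/(g·°C)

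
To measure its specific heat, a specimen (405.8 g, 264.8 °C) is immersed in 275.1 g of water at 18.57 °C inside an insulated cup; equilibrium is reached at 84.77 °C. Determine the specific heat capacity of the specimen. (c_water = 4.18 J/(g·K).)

c ≈ 1.04 J/(g·K)

Heat gained plus heat lost sum to zero:
405.8·c·(84.77 − 264.8) + 275.1·4.18·(84.77 − 18.57) = 0
-73056 c = -76125
c = -76125/-73056 ≈ 1.042 J/(g·K)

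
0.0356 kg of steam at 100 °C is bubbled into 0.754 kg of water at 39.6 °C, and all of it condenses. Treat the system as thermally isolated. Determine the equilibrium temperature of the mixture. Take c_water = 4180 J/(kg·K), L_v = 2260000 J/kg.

T_f ≈ 66.7 °C

Taking heat into each body as positive, Σ m c ΔT = 0:
condense steam: −0.0356·2260000 = −80456; condensed water 100 °C→T: 148.81(T − 100); original water: 3151.7(T − 39.6)
3300.5 T = 80456 + 14881 + 124808 = 220145
T ≈ 66.70 °C, under the boiling point, so the assumption holds.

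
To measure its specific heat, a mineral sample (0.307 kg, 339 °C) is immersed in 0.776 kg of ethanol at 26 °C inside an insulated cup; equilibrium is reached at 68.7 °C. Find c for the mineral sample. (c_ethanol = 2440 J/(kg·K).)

Heat lost by the mineral sample = heat gained by the ethanol:
0.307×c×(339 − 68.7) = 0.776×2440×(68.7 − 26)
82.98 c = 80850  ⇒  c ≈ 974.3 J/(kg·K)

c ≈ 974 J/(kg·K)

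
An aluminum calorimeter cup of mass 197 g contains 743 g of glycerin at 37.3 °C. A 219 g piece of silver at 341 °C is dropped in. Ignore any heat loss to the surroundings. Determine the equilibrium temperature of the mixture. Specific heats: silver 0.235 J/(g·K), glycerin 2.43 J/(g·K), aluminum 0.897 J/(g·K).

T_f ≈ 45.0 °C

Conservation of energy gives ΣQ = 0:
219·0.235·(T − 341) + 743·2.43·(T − 37.3) + 197·0.897·(T − 37.3) = 0
51.46(T − 341) + 1805.5(T − 37.3) + 176.71(T − 37.3) = 0
2033.7 T = 91486
T ≈ 44.99 °C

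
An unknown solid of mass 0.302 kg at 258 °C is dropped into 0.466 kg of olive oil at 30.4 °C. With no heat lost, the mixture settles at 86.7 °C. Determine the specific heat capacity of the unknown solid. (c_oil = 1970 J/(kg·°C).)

c ≈ 999 J/(kg·°C)

m_s c (T_s − T_f) = m_oil c_oil (T_f − T_0):
0.302×c×(258 − 86.7) = 0.466×1970×(86.7 − 30.4)
51.73 c = 51685  ⇒  c ≈ 999.1 J/(kg·°C)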